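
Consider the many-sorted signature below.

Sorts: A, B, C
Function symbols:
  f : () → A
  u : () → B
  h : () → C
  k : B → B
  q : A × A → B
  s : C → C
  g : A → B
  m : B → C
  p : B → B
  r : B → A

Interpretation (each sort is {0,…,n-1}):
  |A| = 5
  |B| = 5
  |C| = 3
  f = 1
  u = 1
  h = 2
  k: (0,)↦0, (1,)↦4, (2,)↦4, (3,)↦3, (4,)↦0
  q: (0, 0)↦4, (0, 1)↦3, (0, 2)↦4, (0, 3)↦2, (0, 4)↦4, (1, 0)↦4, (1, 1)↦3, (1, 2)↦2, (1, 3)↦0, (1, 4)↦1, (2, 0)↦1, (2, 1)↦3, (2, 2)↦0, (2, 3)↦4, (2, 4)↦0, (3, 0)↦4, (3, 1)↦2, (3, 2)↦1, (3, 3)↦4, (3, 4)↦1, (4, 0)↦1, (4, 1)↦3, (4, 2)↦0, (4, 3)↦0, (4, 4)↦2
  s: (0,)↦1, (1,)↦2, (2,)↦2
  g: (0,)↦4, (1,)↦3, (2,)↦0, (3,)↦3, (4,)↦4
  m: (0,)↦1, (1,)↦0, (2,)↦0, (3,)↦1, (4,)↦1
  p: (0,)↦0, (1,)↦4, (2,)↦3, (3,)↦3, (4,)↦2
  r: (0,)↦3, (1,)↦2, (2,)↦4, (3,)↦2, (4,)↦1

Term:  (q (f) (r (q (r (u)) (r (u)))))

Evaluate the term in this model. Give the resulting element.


value = 0

  f = 1
  u = 1
  (r (u)) = r(1,) = 2
  u = 1
  (r (u)) = r(1,) = 2
  (q (r (u)) (r (u))) = q(2, 2) = 0
  (r (q (r (u)) (r (u)))) = r(0,) = 3
  (q (f) (r (q (r (u)) (r (u))))) = q(1, 3) = 0


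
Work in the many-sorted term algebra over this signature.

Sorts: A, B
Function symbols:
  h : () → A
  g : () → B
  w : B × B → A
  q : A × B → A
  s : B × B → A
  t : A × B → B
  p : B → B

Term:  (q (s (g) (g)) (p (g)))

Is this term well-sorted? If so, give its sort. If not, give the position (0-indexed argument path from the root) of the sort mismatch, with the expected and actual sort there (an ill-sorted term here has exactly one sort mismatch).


    (g) : B
    (g) : B
  (s (g) (g)) : A
    (g) : B
  (p (g)) : B
(q (s (g) (g)) (p (g))) : A

well-sorted; sort = A


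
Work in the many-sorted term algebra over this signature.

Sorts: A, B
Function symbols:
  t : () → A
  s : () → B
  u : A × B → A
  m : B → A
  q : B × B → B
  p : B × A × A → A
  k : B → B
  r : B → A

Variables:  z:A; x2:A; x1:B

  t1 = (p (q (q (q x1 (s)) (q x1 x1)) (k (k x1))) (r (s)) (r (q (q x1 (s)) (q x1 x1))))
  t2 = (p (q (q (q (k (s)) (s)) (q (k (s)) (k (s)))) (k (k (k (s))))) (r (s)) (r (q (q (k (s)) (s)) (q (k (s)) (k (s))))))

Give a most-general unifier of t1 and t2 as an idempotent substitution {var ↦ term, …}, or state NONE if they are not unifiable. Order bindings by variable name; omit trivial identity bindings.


{x1 ↦ (k (s))}


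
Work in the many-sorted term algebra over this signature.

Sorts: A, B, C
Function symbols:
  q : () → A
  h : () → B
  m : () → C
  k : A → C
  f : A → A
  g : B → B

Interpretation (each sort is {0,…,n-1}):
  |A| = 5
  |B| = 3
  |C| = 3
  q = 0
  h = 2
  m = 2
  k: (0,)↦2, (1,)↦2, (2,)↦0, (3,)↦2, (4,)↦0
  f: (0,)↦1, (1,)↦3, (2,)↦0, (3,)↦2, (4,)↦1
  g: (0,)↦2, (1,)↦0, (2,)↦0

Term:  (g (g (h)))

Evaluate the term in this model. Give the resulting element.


  h = 2
  (g (h)) = g(2,) = 0
  (g (g (h))) = g(0,) = 2

value = 2


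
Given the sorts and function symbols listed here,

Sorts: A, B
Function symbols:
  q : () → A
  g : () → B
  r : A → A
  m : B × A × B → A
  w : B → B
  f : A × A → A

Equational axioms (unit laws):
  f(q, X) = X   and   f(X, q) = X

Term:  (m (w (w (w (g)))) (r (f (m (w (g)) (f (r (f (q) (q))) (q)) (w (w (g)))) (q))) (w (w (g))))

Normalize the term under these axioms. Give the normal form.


1. (m (w (w (w (g)))) (r (f (m (w (g)) (f (r (f (q) (q))) (q)) (w (w (g)))) (q))) (w (w (g))))  →  (m (w (w (w (g)))) (r (m (w (g)) (f (r (f (q) (q))) (q)) (w (w (g))))) (w (w (g))))
2. (m (w (w (w (g)))) (r (m (w (g)) (f (r (f (q) (q))) (q)) (w (w (g))))) (w (w (g))))  →  (m (w (w (w (g)))) (r (m (w (g)) (r (f (q) (q))) (w (w (g))))) (w (w (g))))
3. (m (w (w (w (g)))) (r (m (w (g)) (r (f (q) (q))) (w (w (g))))) (w (w (g))))  →  (m (w (w (w (g)))) (r (m (w (g)) (r (q)) (w (w (g))))) (w (w (g))))

normal form = (m (w (w (w (g)))) (r (m (w (g)) (r (q)) (w (w (g))))) (w (w (g))))


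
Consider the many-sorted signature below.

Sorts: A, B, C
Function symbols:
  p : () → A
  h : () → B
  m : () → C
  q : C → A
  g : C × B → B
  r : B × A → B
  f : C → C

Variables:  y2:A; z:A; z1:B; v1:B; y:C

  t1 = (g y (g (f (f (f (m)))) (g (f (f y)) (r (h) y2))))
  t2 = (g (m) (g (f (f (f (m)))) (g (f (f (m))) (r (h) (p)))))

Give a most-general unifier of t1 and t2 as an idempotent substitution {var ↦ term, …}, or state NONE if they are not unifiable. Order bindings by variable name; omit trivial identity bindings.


{y ↦ (m), y2 ↦ (p)}


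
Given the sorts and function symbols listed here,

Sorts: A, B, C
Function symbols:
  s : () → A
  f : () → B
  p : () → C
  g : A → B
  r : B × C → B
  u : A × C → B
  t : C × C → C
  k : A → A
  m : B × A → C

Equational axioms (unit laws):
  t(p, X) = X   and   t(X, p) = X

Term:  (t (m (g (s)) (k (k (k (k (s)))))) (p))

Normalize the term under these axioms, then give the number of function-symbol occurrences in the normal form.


size = 8

1. (t (m (g (s)) (k (k (k (k (s)))))) (p))  →  (m (g (s)) (k (k (k (k (s))))))
normal form: (m (g (s)) (k (k (k (k (s))))))


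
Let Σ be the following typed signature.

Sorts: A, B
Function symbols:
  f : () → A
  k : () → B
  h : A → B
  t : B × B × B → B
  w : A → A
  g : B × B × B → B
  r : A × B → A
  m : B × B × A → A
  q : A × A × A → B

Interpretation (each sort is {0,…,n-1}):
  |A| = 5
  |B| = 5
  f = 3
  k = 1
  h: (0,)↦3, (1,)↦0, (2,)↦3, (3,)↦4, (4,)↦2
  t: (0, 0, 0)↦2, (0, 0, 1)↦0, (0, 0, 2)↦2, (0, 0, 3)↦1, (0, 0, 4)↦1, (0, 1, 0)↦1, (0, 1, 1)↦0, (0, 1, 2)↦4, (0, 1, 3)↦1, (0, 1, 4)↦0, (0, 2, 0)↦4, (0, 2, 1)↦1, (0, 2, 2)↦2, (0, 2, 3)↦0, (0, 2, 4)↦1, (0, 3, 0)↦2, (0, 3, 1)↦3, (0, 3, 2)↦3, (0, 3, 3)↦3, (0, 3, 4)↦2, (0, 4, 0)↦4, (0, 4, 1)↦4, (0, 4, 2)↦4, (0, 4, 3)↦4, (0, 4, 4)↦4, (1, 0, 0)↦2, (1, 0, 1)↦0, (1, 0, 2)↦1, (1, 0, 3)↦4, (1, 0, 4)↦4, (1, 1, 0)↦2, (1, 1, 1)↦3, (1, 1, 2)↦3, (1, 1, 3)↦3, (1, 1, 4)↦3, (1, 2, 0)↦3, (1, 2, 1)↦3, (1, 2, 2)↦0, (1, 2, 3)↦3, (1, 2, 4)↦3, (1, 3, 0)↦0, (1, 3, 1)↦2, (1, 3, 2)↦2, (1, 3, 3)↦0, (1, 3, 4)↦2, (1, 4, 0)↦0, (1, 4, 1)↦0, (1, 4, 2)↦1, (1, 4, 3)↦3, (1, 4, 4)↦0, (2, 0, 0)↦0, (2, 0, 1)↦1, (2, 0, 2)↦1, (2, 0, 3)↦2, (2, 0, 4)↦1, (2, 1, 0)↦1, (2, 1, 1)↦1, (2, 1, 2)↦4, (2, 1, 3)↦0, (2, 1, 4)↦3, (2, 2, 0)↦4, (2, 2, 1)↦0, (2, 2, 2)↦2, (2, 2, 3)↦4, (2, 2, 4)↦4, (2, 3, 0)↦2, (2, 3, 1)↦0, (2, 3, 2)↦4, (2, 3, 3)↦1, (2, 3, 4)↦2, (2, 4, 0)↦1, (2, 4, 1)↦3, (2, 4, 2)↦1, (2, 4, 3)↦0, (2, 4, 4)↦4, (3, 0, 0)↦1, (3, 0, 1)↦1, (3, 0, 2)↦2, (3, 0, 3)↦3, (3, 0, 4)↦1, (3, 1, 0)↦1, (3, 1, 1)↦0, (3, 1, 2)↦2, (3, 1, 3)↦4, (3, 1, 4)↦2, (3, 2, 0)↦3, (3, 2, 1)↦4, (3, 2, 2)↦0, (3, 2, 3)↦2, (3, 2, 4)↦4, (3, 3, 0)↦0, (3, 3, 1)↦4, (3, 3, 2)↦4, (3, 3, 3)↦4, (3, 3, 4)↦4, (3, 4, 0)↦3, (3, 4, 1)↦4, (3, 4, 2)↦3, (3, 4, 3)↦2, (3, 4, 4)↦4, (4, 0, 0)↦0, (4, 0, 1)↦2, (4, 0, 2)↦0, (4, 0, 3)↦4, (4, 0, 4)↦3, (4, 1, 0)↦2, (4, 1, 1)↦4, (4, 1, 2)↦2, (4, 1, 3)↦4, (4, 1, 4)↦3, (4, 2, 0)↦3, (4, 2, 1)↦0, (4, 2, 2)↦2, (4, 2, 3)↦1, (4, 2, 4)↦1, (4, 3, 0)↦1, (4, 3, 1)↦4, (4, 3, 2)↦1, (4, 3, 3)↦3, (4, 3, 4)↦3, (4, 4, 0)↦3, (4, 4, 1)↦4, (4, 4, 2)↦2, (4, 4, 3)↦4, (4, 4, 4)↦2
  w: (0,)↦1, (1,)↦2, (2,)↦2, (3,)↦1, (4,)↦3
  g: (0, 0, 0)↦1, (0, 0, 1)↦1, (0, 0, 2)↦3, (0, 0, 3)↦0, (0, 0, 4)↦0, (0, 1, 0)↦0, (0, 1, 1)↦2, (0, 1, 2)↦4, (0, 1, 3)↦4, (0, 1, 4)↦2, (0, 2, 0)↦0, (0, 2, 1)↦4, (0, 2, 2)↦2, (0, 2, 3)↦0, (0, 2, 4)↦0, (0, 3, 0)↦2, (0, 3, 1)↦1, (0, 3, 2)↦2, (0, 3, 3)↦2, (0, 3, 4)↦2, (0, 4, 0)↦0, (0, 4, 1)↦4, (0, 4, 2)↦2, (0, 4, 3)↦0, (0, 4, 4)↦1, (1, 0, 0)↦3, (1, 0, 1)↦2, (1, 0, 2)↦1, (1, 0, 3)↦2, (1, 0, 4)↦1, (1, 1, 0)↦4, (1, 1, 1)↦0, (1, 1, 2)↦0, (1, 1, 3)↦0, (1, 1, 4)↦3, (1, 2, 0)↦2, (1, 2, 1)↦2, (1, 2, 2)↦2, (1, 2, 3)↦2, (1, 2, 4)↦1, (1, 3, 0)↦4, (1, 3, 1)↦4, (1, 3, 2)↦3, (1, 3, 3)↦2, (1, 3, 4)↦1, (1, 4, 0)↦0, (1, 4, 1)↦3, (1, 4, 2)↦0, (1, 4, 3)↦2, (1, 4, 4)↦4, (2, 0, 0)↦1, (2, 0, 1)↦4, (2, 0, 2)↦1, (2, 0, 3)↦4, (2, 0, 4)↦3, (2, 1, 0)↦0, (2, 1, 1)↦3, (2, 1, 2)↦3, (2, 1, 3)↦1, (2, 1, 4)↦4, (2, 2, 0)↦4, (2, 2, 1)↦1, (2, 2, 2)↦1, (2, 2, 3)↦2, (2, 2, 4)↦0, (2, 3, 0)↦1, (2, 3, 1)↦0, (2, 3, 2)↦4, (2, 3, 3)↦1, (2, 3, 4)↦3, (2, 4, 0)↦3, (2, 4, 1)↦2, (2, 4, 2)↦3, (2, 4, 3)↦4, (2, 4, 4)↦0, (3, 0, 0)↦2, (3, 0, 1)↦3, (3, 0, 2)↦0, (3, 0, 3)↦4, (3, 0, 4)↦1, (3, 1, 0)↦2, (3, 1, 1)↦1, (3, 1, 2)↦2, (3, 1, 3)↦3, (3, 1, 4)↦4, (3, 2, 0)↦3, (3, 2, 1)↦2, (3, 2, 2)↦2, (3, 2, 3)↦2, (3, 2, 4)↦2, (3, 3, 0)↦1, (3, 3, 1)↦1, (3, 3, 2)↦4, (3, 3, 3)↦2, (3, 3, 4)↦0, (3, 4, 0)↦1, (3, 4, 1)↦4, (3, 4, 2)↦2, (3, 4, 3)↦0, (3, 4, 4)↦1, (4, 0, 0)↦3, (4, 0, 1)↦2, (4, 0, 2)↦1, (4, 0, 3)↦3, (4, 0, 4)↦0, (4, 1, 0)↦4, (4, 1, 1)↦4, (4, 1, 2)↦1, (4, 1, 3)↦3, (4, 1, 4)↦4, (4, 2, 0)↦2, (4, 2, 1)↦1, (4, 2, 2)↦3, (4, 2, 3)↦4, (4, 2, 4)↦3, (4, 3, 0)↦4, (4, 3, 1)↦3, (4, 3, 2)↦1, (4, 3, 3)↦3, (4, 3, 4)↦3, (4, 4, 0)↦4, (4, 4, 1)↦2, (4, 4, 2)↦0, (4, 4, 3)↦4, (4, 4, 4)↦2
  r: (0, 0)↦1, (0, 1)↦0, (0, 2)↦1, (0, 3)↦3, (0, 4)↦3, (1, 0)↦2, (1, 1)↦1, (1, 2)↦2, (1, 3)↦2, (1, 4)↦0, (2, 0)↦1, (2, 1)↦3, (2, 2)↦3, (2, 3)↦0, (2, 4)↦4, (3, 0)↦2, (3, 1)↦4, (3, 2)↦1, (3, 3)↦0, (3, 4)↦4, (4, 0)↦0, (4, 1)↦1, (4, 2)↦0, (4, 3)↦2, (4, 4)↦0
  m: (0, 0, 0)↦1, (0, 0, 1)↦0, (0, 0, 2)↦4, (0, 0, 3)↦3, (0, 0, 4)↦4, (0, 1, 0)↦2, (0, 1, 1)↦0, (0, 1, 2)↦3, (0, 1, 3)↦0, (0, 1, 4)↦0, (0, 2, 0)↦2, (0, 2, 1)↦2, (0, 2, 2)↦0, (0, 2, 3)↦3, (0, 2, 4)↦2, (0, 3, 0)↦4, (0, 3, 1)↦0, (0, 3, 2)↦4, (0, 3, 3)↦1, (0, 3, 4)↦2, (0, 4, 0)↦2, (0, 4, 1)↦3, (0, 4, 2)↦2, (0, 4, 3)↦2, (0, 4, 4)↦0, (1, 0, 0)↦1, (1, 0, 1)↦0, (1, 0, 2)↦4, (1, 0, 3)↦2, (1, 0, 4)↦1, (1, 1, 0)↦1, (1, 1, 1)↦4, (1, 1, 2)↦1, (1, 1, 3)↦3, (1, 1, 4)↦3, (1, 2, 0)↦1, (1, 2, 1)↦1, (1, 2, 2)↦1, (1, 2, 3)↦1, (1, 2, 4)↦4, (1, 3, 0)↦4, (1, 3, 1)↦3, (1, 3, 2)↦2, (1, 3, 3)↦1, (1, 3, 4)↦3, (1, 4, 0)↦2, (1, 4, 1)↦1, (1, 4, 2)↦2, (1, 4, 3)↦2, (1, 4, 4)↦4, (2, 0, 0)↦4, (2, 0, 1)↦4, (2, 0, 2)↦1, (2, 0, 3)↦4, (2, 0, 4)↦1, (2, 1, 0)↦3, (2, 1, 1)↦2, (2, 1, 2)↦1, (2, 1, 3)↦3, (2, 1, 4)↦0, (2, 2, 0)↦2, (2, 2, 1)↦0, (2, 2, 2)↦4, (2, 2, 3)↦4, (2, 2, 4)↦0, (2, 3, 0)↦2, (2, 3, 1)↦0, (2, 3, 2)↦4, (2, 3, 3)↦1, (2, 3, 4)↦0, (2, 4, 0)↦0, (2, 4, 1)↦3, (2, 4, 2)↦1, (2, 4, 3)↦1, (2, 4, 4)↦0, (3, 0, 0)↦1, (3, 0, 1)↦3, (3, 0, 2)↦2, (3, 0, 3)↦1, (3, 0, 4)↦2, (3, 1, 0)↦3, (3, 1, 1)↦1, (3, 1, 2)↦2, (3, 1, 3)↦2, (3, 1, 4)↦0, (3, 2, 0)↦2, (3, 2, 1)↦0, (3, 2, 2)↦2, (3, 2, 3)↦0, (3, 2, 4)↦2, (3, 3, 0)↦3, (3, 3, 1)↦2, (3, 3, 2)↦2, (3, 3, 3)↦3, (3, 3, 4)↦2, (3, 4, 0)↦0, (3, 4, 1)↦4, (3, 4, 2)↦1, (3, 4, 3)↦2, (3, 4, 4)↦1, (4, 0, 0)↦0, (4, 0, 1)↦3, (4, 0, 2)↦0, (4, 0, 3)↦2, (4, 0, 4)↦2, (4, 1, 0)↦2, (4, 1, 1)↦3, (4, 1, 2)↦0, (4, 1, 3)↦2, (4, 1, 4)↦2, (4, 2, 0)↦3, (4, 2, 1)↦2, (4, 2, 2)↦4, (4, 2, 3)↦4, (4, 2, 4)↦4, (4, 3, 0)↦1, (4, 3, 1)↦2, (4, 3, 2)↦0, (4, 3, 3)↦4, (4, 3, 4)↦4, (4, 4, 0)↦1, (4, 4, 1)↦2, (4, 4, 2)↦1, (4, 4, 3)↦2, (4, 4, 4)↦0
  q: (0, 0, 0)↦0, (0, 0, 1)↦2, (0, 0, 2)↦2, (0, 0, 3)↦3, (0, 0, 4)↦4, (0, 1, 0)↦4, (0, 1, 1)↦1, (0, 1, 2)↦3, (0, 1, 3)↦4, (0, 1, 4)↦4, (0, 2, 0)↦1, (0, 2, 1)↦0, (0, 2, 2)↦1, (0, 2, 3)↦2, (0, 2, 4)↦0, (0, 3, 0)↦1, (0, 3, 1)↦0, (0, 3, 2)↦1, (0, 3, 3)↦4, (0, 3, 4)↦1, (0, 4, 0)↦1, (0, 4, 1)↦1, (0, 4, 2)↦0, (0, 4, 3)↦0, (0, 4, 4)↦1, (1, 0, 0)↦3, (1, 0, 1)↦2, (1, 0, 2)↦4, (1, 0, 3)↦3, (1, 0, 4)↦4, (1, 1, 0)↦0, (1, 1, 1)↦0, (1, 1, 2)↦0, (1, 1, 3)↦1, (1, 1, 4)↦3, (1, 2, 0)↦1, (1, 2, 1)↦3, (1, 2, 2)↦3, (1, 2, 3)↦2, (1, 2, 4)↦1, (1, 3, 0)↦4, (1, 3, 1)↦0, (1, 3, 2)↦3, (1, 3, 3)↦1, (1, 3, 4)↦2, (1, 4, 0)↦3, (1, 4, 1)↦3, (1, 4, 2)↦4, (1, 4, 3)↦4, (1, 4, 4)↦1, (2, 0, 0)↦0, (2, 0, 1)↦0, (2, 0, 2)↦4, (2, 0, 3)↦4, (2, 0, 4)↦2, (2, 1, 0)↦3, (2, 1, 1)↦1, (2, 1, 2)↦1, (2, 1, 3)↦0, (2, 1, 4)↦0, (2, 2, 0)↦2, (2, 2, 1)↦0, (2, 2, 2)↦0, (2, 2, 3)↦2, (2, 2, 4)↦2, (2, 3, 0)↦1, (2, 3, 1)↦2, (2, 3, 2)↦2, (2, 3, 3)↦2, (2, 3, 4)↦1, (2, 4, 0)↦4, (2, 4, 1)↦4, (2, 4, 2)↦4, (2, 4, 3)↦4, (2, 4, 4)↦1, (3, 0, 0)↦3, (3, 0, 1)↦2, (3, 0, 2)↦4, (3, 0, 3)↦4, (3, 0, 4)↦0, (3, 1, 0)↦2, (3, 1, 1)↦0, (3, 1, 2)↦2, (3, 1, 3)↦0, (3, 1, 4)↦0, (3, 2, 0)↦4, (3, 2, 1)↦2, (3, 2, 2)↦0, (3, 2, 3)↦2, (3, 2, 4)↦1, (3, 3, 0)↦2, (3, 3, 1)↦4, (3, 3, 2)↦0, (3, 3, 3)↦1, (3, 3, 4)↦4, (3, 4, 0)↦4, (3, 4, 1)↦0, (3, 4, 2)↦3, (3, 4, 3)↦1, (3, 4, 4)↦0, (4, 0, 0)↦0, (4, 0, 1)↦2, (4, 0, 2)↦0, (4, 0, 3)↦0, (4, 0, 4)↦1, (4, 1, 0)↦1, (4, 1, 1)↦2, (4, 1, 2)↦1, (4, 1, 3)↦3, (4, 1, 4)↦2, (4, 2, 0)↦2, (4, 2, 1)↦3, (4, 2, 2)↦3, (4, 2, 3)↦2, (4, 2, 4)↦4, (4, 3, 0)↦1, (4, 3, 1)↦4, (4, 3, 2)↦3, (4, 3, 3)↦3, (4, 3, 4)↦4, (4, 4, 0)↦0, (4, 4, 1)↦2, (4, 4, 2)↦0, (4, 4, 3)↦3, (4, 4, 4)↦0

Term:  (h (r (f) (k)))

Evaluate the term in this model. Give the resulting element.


  f = 3
  k = 1
  (r (f) (k)) = r(3, 1) = 4
  (h (r (f) (k))) = h(4,) = 2

value = 2


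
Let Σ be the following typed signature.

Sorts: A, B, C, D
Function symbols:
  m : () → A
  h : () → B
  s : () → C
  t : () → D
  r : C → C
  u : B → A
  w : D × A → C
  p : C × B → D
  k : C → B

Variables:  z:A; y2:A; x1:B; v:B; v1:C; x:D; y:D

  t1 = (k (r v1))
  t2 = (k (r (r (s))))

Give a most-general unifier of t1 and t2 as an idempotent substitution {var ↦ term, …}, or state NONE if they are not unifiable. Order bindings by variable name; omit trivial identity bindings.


{v1 ↦ (r (s))}


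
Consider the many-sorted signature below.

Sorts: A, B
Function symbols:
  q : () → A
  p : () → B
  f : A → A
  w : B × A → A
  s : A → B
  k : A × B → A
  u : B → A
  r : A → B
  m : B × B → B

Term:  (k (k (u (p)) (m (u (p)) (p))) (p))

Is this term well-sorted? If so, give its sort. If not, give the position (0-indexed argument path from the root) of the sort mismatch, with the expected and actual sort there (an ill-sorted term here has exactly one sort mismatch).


ill-sorted at position [0, 1, 0]: expected B, got A

      (p) : B
    (u (p)) : A
        (p) : B
      (u (p)) : A
      (p) : B
    (m (u (p)) (p)) : ✗ arg 0 at [0, 1, 0] has sort A, expected B
  (p) : B


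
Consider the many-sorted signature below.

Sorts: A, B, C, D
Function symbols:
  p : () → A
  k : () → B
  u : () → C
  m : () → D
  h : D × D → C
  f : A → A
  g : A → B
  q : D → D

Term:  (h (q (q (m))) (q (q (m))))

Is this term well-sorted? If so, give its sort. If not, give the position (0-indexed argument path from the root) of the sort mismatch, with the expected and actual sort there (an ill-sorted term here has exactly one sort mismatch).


well-sorted; sort = C

      (m) : D
    (q (m)) : D
  (q (q (m))) : D
      (m) : D
    (q (m)) : D
  (q (q (m))) : D
(h (q (q (m))) (q (q (m)))) : C


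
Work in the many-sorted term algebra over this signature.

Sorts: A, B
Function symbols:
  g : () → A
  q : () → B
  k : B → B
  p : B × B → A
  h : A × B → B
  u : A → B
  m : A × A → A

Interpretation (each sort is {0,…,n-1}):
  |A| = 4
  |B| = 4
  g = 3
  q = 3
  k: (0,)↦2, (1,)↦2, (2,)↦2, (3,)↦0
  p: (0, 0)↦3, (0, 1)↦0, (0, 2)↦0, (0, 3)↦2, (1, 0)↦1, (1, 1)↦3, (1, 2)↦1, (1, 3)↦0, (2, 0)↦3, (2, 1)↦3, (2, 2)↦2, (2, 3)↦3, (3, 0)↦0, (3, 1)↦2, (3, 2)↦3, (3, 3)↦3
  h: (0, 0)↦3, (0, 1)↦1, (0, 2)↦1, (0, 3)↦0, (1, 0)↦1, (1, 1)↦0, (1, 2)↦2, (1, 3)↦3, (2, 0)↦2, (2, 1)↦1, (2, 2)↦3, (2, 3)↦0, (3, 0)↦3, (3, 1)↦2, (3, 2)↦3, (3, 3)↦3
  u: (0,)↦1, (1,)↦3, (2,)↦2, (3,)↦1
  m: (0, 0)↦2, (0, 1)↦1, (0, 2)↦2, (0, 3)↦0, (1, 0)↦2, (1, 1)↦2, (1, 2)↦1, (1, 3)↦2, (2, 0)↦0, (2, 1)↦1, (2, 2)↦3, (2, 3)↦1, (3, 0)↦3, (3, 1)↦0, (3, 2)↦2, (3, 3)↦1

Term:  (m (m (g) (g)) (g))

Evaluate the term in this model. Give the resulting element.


  g = 3
  g = 3
  (m (g) (g)) = m(3, 3) = 1
  g = 3
  (m (m (g) (g)) (g)) = m(1, 3) = 2

value = 2


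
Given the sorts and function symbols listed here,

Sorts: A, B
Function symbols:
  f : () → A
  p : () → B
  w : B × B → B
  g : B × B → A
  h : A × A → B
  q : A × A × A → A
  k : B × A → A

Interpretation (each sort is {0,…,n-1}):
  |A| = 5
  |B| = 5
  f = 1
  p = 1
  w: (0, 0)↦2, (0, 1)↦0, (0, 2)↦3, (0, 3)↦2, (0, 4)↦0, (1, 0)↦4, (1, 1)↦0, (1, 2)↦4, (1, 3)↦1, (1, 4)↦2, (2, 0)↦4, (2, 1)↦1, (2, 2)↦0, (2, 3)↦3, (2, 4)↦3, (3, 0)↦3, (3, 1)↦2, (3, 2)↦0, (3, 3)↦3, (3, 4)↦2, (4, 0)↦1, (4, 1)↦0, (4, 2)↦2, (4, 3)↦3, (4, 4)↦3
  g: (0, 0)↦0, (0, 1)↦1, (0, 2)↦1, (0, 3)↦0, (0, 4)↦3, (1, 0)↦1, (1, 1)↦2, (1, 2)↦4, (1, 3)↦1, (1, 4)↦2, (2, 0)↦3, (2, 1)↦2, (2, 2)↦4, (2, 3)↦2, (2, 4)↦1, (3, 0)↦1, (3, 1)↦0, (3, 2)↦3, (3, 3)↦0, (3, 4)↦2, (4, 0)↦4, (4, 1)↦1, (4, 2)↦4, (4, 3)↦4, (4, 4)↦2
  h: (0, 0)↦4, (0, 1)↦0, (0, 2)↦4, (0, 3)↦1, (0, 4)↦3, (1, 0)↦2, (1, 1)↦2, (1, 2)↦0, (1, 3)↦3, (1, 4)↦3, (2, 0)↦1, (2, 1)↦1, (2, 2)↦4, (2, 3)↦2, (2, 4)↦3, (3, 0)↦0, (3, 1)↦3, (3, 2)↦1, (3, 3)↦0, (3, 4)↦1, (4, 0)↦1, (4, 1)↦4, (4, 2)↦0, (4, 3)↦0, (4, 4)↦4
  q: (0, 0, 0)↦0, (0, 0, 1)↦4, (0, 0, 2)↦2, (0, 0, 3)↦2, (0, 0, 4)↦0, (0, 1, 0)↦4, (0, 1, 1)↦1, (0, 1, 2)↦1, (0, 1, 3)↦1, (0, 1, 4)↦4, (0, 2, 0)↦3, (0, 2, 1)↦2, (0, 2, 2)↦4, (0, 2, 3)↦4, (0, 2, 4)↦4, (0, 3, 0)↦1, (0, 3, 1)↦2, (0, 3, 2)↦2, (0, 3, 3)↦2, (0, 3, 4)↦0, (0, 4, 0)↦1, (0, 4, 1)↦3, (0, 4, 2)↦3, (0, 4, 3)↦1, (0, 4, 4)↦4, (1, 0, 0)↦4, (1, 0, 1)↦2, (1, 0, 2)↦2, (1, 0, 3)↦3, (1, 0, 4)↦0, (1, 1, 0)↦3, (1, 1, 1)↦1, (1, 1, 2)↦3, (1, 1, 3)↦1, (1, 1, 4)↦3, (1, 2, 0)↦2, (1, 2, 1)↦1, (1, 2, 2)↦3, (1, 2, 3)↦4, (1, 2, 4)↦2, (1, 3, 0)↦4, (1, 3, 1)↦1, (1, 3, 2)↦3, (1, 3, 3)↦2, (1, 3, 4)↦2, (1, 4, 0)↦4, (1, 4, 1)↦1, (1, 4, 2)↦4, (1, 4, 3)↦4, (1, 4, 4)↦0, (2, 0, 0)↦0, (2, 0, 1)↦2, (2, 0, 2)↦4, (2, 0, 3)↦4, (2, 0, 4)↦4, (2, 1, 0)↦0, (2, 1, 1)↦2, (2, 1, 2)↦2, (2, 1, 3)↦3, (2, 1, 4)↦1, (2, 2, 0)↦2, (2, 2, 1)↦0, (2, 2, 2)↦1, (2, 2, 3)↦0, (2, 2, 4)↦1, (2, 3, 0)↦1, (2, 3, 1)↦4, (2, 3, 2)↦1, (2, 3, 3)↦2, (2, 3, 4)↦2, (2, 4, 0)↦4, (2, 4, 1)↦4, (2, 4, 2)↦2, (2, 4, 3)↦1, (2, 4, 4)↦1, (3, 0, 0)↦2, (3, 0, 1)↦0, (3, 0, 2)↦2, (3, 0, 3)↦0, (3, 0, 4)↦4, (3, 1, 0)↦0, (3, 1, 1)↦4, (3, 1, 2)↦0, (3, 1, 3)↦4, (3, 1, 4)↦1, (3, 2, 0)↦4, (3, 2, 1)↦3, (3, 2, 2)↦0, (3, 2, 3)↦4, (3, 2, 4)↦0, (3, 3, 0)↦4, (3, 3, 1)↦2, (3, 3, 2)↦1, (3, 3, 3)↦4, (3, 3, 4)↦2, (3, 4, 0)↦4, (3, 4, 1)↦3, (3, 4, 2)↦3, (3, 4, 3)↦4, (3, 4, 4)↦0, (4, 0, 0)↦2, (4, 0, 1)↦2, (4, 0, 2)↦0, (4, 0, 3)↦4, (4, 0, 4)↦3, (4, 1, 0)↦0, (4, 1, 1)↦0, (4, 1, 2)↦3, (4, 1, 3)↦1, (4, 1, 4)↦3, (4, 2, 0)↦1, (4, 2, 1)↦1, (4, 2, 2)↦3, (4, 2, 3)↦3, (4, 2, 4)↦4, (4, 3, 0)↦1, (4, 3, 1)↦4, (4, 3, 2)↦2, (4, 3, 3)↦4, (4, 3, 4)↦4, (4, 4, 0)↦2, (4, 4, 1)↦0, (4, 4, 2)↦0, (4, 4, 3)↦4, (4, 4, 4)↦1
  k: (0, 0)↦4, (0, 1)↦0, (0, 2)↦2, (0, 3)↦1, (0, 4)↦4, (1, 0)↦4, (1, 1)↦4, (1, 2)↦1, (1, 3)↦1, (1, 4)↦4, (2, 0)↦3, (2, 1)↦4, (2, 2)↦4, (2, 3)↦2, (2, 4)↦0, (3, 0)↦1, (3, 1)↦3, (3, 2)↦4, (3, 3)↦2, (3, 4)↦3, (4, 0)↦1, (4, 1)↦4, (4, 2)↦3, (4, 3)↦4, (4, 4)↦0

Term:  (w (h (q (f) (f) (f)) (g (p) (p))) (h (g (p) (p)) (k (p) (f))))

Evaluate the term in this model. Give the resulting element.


  f = 1
  f = 1
  f = 1
  (q (f) (f) (f)) = q(1, 1, 1) = 1
  p = 1
  p = 1
  (g (p) (p)) = g(1, 1) = 2
  (h (q (f) (f) (f)) (g (p) (p))) = h(1, 2) = 0
  p = 1
  p = 1
  (g (p) (p)) = g(1, 1) = 2
  p = 1
  f = 1
  (k (p) (f)) = k(1, 1) = 4
  (h (g (p) (p)) (k (p) (f))) = h(2, 4) = 3
  (w (h (q (f) (f) (f)) (g (p) (p))) (h (g (p) (p)) (k (p) (f)))) = w(0, 3) = 2

value = 2


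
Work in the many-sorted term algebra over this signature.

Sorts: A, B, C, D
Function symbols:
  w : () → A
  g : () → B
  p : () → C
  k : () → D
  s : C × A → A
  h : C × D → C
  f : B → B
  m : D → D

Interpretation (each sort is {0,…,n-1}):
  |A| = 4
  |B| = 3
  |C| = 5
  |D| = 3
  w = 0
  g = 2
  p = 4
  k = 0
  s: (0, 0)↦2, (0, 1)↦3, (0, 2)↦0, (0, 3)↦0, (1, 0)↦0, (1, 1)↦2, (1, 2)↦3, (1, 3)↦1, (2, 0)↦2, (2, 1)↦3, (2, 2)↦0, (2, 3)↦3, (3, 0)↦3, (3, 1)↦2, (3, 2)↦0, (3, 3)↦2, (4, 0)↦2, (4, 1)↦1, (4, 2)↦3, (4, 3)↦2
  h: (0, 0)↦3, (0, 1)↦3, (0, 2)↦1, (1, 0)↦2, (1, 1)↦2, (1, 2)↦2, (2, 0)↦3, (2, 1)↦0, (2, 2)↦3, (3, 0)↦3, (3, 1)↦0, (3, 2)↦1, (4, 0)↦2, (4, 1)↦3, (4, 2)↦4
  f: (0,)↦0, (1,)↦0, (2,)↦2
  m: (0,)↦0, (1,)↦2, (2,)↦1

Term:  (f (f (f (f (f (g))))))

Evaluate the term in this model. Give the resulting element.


  g = 2
  (f (g)) = f(2,) = 2
  (f (f (g))) = f(2,) = 2
  (f (f (f (g)))) = f(2,) = 2
  (f (f (f (f (g))))) = f(2,) = 2
  (f (f (f (f (f (g)))))) = f(2,) = 2

value = 2


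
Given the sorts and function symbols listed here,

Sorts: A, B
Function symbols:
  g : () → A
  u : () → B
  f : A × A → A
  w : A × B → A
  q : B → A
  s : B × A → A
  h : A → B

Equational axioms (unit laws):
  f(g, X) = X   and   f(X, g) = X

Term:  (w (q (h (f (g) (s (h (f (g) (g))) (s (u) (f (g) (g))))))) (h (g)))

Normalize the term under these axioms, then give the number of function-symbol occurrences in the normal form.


size = 11

1. (w (q (h (f (g) (s (h (f (g) (g))) (s (u) (f (g) (g))))))) (h (g)))  →  (w (q (h (s (h (f (g) (g))) (s (u) (f (g) (g)))))) (h (g)))
2. (w (q (h (s (h (f (g) (g))) (s (u) (f (g) (g)))))) (h (g)))  →  (w (q (h (s (h (g)) (s (u) (f (g) (g)))))) (h (g)))
3. (w (q (h (s (h (g)) (s (u) (f (g) (g)))))) (h (g)))  →  (w (q (h (s (h (g)) (s (u) (g))))) (h (g)))
normal form: (w (q (h (s (h (g)) (s (u) (g))))) (h (g)))


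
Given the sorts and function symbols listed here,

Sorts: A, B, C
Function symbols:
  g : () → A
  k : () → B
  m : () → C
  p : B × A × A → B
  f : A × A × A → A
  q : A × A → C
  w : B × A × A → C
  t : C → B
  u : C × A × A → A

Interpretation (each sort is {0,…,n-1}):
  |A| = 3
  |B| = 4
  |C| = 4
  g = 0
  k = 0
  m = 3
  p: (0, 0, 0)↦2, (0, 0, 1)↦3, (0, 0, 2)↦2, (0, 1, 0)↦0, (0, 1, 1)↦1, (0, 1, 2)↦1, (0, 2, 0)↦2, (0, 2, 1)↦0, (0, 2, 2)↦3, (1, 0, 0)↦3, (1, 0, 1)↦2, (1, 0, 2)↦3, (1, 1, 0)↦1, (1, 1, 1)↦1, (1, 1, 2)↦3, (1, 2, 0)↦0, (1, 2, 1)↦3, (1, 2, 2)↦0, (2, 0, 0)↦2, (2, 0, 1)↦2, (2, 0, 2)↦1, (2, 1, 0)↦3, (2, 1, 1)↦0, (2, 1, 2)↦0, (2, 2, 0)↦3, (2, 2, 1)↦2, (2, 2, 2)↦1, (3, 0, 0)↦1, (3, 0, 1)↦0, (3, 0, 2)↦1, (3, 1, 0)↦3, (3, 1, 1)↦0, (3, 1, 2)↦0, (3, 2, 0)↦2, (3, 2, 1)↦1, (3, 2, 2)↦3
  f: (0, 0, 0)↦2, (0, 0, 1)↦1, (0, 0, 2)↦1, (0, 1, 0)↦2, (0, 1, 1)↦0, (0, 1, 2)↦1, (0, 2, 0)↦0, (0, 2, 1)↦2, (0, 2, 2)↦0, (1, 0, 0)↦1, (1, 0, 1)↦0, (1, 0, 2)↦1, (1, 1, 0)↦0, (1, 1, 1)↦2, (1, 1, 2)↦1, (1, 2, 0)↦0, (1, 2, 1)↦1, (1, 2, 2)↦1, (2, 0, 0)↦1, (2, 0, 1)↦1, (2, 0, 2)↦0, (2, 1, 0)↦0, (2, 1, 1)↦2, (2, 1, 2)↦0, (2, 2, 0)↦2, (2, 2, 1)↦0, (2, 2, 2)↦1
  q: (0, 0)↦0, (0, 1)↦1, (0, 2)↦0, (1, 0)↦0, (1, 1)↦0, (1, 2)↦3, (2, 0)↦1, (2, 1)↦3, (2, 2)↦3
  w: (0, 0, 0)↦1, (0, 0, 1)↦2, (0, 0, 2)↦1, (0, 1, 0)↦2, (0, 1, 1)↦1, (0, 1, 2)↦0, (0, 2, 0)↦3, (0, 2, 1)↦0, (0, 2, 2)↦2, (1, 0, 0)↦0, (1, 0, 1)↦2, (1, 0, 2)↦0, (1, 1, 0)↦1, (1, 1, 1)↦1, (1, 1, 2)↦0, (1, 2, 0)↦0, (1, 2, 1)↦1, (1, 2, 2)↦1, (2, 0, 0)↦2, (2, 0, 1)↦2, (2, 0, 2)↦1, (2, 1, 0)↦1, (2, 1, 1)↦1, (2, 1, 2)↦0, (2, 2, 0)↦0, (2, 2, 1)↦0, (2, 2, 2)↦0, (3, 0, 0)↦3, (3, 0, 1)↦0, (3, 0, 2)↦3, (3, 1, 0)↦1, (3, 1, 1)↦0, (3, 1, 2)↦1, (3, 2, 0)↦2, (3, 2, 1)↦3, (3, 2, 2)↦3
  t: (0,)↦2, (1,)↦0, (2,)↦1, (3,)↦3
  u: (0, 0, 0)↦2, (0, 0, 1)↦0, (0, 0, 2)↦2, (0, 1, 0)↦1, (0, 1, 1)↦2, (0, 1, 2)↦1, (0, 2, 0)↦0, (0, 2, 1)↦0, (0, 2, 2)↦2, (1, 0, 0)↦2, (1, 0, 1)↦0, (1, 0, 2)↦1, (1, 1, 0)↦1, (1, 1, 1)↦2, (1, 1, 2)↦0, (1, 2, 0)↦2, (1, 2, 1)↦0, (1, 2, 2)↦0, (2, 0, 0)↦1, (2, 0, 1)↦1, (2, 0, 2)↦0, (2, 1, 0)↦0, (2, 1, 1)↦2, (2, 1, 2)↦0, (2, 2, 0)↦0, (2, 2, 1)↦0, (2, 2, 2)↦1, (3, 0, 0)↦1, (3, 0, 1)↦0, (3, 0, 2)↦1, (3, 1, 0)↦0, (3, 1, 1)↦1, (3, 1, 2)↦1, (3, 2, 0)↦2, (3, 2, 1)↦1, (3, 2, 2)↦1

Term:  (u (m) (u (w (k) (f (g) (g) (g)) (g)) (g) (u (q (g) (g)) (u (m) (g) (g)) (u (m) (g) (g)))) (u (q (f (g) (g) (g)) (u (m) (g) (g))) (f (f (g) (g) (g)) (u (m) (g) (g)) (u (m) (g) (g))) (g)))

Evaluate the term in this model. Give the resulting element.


  m = 3
  k = 0
  g = 0
  g = 0
  g = 0
  (f (g) (g) (g)) = f(0, 0, 0) = 2
  g = 0
  (w (k) (f (g) (g) (g)) (g)) = w(0, 2, 0) = 3
  g = 0
  g = 0
  g = 0
  (q (g) (g)) = q(0, 0) = 0
  m = 3
  g = 0
  g = 0
  (u (m) (g) (g)) = u(3, 0, 0) = 1
  m = 3
  g = 0
  g = 0
  (u (m) (g) (g)) = u(3, 0, 0) = 1
  (u (q (g) (g)) (u (m) (g) (g)) (u (m) (g) (g))) = u(0, 1, 1) = 2
  (u (w (k) (f (g) (g) (g)) (g)) (g) (u (q (g) (g)) (u (m) (g) (g)) (u (m) (g) (g)))) = u(3, 0, 2) = 1
  g = 0
  g = 0
  g = 0
  (f (g) (g) (g)) = f(0, 0, 0) = 2
  m = 3
  g = 0
  g = 0
  (u (m) (g) (g)) = u(3, 0, 0) = 1
  (q (f (g) (g) (g)) (u (m) (g) (g))) = q(2, 1) = 3
  g = 0
  g = 0
  g = 0
  (f (g) (g) (g)) = f(0, 0, 0) = 2
  m = 3
  g = 0
  g = 0
  (u (m) (g) (g)) = u(3, 0, 0) = 1
  m = 3
  g = 0
  g = 0
  (u (m) (g) (g)) = u(3, 0, 0) = 1
  (f (f (g) (g) (g)) (u (m) (g) (g)) (u (m) (g) (g))) = f(2, 1, 1) = 2
  g = 0
  (u (q (f (g) (g) (g)) (u (m) (g) (g))) (f (f (g) (g) (g)) (u (m) (g) (g)) (u (m) (g) (g))) (g)) = u(3, 2, 0) = 2
  (u (m) (u (w (k) (f (g) (g) (g)) (g)) (g) (u (q (g) (g)) (u (m) (g) (g)) (u (m) (g) (g)))) (u (q (f (g) (g) (g)) (u (m) (g) (g))) (f (f (g) (g) (g)) (u (m) (g) (g)) (u (m) (g) (g))) (g))) = u(3, 1, 2) = 1

value = 1


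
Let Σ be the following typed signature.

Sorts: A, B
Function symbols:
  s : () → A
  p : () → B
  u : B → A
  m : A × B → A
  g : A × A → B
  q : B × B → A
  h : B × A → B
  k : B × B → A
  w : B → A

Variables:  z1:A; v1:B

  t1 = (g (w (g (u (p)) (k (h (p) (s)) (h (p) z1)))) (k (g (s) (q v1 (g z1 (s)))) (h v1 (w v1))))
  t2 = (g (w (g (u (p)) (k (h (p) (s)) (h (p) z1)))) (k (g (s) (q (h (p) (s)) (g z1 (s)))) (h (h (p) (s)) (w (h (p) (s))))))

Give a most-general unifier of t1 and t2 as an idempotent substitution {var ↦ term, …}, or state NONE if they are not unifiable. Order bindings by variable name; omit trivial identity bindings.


{v1 ↦ (h (p) (s))}


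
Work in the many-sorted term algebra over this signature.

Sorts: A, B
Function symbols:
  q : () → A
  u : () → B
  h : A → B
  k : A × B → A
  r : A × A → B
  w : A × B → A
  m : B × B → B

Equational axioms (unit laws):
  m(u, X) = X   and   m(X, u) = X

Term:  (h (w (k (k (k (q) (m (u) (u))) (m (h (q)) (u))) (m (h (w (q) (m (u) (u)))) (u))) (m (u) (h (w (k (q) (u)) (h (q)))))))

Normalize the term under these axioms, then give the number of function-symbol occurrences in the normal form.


size = 20

1. (h (w (k (k (k (q) (m (u) (u))) (m (h (q)) (u))) (m (h (w (q) (m (u) (u)))) (u))) (m (u) (h (w (k (q) (u)) (h (q)))))))  →  (h (w (k (k (k (q) (u)) (m (h (q)) (u))) (m (h (w (q) (m (u) (u)))) (u))) (m (u) (h (w (k (q) (u)) (h (q)))))))
2. (h (w (k (k (k (q) (u)) (m (h (q)) (u))) (m (h (w (q) (m (u) (u)))) (u))) (m (u) (h (w (k (q) (u)) (h (q)))))))  →  (h (w (k (k (k (q) (u)) (h (q))) (m (h (w (q) (m (u) (u)))) (u))) (m (u) (h (w (k (q) (u)) (h (q)))))))
3. (h (w (k (k (k (q) (u)) (h (q))) (m (h (w (q) (m (u) (u)))) (u))) (m (u) (h (w (k (q) (u)) (h (q)))))))  →  (h (w (k (k (k (q) (u)) (h (q))) (h (w (q) (m (u) (u))))) (m (u) (h (w (k (q) (u)) (h (q)))))))
4. (h (w (k (k (k (q) (u)) (h (q))) (h (w (q) (m (u) (u))))) (m (u) (h (w (k (q) (u)) (h (q)))))))  →  (h (w (k (k (k (q) (u)) (h (q))) (h (w (q) (u)))) (m (u) (h (w (k (q) (u)) (h (q)))))))
5. (h (w (k (k (k (q) (u)) (h (q))) (h (w (q) (u)))) (m (u) (h (w (k (q) (u)) (h (q)))))))  →  (h (w (k (k (k (q) (u)) (h (q))) (h (w (q) (u)))) (h (w (k (q) (u)) (h (q))))))
normal form: (h (w (k (k (k (q) (u)) (h (q))) (h (w (q) (u)))) (h (w (k (q) (u)) (h (q))))))


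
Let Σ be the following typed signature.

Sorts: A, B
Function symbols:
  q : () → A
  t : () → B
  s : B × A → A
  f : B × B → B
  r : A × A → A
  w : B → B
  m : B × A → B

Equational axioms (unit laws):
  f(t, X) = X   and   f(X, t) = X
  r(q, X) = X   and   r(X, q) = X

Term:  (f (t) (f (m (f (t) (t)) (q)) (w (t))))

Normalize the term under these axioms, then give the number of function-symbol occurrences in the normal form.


1. (f (t) (f (m (f (t) (t)) (q)) (w (t))))  →  (f (m (f (t) (t)) (q)) (w (t)))
2. (f (m (f (t) (t)) (q)) (w (t)))  →  (f (m (t) (q)) (w (t)))
normal form: (f (m (t) (q)) (w (t)))

size = 6


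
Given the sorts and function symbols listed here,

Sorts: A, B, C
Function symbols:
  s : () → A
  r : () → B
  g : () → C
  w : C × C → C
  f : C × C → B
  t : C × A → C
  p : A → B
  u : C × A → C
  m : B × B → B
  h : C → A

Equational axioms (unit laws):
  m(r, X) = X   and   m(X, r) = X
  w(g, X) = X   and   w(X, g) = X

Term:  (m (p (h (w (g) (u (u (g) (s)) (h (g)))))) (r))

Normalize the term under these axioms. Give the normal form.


normal form = (p (h (u (u (g) (s)) (h (g)))))

1. (m (p (h (w (g) (u (u (g) (s)) (h (g)))))) (r))  →  (p (h (w (g) (u (u (g) (s)) (h (g))))))
2. (p (h (w (g) (u (u (g) (s)) (h (g))))))  →  (p (h (u (u (g) (s)) (h (g)))))


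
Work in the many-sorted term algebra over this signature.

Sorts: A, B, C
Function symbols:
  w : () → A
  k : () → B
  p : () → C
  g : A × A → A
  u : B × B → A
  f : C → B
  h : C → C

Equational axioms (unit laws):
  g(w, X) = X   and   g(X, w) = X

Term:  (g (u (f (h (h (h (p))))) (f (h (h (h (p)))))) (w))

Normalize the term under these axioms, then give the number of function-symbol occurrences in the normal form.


1. (g (u (f (h (h (h (p))))) (f (h (h (h (p)))))) (w))  →  (u (f (h (h (h (p))))) (f (h (h (h (p))))))
normal form: (u (f (h (h (h (p))))) (f (h (h (h (p))))))

size = 11


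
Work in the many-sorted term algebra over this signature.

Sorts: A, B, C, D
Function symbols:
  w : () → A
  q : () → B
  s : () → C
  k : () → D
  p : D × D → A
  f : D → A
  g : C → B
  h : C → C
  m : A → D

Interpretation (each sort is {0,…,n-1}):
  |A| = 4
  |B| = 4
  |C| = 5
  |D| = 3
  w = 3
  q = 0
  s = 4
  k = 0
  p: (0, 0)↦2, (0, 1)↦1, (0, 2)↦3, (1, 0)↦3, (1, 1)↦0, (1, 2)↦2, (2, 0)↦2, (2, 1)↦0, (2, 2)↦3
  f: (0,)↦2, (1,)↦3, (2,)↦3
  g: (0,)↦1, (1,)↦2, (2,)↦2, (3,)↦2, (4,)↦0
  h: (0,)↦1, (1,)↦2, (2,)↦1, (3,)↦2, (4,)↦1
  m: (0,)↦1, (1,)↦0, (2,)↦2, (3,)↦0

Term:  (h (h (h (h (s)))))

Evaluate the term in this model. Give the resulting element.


value = 2

  s = 4
  (h (s)) = h(4,) = 1
  (h (h (s))) = h(1,) = 2
  (h (h (h (s)))) = h(2,) = 1
  (h (h (h (h (s))))) = h(1,) = 2


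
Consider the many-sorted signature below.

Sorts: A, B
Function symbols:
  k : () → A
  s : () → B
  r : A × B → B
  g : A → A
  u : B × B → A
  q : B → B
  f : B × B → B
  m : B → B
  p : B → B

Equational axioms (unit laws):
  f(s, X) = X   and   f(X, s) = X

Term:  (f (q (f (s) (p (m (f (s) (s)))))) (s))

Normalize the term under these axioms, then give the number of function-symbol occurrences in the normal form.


size = 4

1. (f (q (f (s) (p (m (f (s) (s)))))) (s))  →  (q (f (s) (p (m (f (s) (s))))))
2. (q (f (s) (p (m (f (s) (s))))))  →  (q (p (m (f (s) (s)))))
3. (q (p (m (f (s) (s)))))  →  (q (p (m (s))))
normal form: (q (p (m (s))))


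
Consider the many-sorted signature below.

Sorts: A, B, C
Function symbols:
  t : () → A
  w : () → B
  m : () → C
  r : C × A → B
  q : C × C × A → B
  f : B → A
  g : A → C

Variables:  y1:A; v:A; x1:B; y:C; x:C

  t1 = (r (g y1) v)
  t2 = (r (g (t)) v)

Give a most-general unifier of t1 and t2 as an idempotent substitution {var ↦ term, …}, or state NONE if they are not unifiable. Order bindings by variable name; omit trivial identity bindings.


{y1 ↦ (t)}


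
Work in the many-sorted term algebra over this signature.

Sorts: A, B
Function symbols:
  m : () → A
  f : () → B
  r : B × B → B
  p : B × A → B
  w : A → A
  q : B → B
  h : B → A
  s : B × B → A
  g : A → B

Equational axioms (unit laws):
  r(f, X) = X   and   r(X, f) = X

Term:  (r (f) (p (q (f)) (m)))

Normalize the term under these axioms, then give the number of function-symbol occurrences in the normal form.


1. (r (f) (p (q (f)) (m)))  →  (p (q (f)) (m))
normal form: (p (q (f)) (m))

size = 4


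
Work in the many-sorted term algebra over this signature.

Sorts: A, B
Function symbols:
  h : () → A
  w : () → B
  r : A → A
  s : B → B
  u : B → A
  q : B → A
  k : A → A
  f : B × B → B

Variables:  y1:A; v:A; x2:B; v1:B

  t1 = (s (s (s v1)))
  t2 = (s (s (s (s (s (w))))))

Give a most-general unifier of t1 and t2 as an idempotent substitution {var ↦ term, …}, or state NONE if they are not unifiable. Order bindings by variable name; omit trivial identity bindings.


{v1 ↦ (s (s (w)))}


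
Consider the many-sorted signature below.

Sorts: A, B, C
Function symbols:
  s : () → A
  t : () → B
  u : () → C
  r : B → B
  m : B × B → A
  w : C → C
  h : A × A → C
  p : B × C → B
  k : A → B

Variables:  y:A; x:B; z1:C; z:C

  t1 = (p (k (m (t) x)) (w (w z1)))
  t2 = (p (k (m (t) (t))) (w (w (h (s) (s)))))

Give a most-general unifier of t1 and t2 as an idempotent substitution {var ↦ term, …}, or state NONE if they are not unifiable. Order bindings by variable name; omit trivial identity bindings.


{x ↦ (t), z1 ↦ (h (s) (s))}


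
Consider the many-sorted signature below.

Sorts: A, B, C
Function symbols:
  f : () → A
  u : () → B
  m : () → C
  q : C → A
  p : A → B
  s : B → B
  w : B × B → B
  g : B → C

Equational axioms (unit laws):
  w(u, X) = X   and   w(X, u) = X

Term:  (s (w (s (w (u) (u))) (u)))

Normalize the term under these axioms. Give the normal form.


normal form = (s (s (u)))

1. (s (w (s (w (u) (u))) (u)))  →  (s (s (w (u) (u))))
2. (s (s (w (u) (u))))  →  (s (s (u)))


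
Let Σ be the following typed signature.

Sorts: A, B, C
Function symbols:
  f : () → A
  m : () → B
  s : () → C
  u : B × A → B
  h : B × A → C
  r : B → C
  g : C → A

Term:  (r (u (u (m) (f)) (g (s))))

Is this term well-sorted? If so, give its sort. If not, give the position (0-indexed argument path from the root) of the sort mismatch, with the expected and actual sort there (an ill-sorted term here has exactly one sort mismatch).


well-sorted; sort = C

      (m) : B
      (f) : A
    (u (m) (f)) : B
      (s) : C
    (g (s)) : A
  (u (u (m) (f)) (g (s))) : B
(r (u (u (m) (f)) (g (s)))) : C


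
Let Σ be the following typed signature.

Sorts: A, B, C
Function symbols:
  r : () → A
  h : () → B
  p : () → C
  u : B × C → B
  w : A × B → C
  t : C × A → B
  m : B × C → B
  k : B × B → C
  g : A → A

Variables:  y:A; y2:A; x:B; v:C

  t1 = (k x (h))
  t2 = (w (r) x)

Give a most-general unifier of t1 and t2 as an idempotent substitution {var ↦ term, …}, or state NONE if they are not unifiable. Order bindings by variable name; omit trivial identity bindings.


NONE (not unifiable)

head clash or occurs-check failure — not unifiable


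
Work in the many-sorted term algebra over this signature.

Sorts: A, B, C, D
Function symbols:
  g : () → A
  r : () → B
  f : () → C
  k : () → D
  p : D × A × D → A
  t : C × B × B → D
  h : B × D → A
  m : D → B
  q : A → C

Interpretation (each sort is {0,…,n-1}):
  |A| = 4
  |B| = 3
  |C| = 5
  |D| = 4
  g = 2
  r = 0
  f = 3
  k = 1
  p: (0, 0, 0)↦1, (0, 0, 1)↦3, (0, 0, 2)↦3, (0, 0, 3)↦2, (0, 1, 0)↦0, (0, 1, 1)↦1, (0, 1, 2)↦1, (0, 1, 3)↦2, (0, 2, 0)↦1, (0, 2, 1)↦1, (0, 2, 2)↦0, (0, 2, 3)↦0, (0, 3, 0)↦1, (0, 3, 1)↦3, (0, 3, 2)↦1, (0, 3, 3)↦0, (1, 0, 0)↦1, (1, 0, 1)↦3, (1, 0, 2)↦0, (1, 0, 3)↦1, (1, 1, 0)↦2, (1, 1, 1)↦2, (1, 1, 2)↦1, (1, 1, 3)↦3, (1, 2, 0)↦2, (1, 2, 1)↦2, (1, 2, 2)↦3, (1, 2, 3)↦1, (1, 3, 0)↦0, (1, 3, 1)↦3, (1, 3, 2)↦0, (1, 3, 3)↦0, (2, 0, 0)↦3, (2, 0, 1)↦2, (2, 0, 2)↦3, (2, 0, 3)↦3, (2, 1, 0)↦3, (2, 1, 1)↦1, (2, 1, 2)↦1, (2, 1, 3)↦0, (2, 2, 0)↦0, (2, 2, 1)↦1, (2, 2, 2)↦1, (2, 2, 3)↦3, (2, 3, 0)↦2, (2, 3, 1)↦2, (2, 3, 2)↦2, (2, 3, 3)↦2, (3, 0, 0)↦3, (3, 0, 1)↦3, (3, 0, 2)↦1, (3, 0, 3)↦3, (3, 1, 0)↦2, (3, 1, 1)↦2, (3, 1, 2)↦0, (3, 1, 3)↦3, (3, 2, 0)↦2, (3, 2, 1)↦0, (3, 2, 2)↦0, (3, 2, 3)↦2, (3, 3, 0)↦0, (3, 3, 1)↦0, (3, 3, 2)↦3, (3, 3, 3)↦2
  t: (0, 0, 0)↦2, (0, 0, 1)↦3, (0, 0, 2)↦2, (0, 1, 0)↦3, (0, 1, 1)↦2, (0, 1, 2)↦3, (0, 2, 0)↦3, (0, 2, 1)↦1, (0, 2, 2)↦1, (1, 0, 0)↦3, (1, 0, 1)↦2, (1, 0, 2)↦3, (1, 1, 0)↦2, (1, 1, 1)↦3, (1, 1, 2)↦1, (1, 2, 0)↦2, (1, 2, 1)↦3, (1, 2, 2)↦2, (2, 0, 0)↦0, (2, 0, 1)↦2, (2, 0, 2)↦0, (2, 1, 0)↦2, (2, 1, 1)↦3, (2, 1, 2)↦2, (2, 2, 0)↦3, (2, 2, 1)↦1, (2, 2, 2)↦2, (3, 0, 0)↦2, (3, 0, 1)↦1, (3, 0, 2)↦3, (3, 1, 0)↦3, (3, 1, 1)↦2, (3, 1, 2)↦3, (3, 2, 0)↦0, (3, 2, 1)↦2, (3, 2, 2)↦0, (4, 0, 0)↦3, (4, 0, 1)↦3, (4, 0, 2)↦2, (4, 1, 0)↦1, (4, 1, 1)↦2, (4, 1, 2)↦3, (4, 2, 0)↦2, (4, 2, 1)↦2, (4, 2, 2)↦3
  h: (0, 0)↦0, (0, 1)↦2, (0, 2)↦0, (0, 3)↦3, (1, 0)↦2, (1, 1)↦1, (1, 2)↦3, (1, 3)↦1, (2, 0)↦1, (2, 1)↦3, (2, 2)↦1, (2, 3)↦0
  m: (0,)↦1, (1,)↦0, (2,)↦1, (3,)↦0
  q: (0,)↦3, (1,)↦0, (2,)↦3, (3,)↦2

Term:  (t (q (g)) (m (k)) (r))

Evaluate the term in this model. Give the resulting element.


value = 2

  g = 2
  (q (g)) = q(2,) = 3
  k = 1
  (m (k)) = m(1,) = 0
  r = 0
  (t (q (g)) (m (k)) (r)) = t(3, 0, 0) = 2


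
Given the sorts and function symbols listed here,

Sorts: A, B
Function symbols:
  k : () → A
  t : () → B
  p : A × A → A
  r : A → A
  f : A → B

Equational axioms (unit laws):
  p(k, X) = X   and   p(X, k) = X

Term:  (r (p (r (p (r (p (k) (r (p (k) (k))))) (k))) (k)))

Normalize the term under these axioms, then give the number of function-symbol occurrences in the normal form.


1. (r (p (r (p (r (p (k) (r (p (k) (k))))) (k))) (k)))  →  (r (r (p (r (p (k) (r (p (k) (k))))) (k))))
2. (r (r (p (r (p (k) (r (p (k) (k))))) (k))))  →  (r (r (r (p (k) (r (p (k) (k)))))))
3. (r (r (r (p (k) (r (p (k) (k)))))))  →  (r (r (r (r (p (k) (k))))))
4. (r (r (r (r (p (k) (k))))))  →  (r (r (r (r (k)))))
normal form: (r (r (r (r (k)))))

size = 5


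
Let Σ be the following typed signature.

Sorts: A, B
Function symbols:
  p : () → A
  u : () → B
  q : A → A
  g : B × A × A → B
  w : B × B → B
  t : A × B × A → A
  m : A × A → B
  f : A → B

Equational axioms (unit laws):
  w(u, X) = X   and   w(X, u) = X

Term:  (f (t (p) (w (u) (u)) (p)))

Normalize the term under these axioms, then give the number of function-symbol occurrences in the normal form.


size = 5

1. (f (t (p) (w (u) (u)) (p)))  →  (f (t (p) (u) (p)))
normal form: (f (t (p) (u) (p)))


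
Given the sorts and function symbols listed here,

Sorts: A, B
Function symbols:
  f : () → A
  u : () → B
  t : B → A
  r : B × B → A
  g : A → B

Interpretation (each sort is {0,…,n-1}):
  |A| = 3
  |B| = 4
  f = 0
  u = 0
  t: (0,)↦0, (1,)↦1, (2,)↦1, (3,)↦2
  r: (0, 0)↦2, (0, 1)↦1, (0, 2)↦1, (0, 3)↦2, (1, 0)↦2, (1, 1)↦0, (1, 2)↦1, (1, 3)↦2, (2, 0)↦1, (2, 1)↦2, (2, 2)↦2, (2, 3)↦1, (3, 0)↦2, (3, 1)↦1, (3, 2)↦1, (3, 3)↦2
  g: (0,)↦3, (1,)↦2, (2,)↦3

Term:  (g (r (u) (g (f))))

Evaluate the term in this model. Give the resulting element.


value = 3

  u = 0
  f = 0
  (g (f)) = g(0,) = 3
  (r (u) (g (f))) = r(0, 3) = 2
  (g (r (u) (g (f)))) = g(2,) = 3
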